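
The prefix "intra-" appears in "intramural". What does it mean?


Prefix: intra-
Example: intramural (intra- + mural)
Meaning = within


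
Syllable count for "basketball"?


Word: "basketball"
Syllable breakdown: bas | ket | ball
Counting: 3 parts
= 3 syllables


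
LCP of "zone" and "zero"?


Word 1: "zone"
Word 2: "zero"
Comparing from start:
  Pos 0: 'z' == 'z'
  Pos 1: 'o' != 'e' (stop)
LCP = "z" (length 1)


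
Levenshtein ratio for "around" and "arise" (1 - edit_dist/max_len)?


Word 1: "around" (length 6)
Word 2: "arise" (length 5)
One optimal edit sequence:
  1. keep 'a'
  2. keep 'r'
  3. delete 'o'  (+1)
  4. substitute 'u' -> 'i'  (+1)
  5. substitute 'n' -> 's'  (+1)
  6. substitute 'd' -> 'e'  (+1)
Edit distance = 4
Max length = max(6, 5) = 6
Similarity = 1 - 4/6
= 0.3333


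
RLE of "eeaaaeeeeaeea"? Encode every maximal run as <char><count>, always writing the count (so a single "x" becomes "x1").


String: "eeaaaeeeeaeea"
Scanning for consecutive runs:
  'e' x 2
  'a' x 3
  'e' x 4
  'a' x 1
  'e' x 2
  'a' x 1
RLE = "e2a3e4a1e2a1"


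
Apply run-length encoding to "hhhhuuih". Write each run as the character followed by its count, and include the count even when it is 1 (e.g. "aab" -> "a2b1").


String: "hhhhuuih"
Scanning for consecutive runs:
  'h' x 4
  'u' x 2
  'i' x 1
  'h' x 1
RLE = "h4u2i1h1"


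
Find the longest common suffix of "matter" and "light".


Word 1: "matter"
Word 2: "light"
Comparing from end:
  Pos -1: 'r' != 't' (stop)
LCS = "" (length 0)


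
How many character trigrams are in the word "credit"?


Word: "credit" (length 6)
Number of 3-grams = length - 3 + 1 = 6 - 3 + 1
= 4


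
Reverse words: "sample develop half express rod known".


Original: "sample develop half express rod known"
Words (1..n): sample | develop | half | express | rod | known
Reversed (n..1): known | rod | express | half | develop | sample
Result = "known rod express half develop sample"


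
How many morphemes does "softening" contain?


Word: "softening"
Morphemes: soft + -en + -ing
Each morpheme carries meaning
= 3 morphemes


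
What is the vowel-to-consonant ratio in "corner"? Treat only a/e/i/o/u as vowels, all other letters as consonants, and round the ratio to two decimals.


Word: "corner"
Vowels (a,e,i,o,u): 2
Consonants: 4
Ratio = 2/4
= 0.50


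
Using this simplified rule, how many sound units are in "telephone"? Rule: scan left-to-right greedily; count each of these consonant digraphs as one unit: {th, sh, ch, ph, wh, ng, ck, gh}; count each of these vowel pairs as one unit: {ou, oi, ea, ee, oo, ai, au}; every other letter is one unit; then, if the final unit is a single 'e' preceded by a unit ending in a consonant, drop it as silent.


Word: "telephone" (9 letters)
Left-to-right scan:
  1. 't' (letter)
  2. 'e' (letter)
  3. 'l' (letter)
  4. 'e' (letter)
  5. 'ph' (digraph)
  6. 'o' (letter)
  7. 'n' (letter)
  8. 'e' (letter)
Units from scan: 8
Final unit is 'e' after a consonant -> drop as silent (-1)
Sound units = 7 units


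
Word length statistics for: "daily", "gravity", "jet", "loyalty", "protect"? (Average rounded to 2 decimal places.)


Lengths: "daily"=5, "gravity"=7, "jet"=3, "loyalty"=7, "protect"=7
Sum = 29, Count = 5
Average = 29/5 = 5.80
= avg=5.80, min=3, max=7


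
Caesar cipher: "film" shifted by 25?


Word: "film"
Shift: 25
Each letter → (letter + shift) mod 26:
  'f' (5) + 25 = 4 → 'e'
  'i' (8) + 25 = 7 → 'h'
  'l' (11) + 25 = 10 → 'k'
  'm' (12) + 25 = 11 → 'l'
Result = "ehkl"


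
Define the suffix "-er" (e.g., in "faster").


Suffix: -er
Example: faster (fast + -er)
Meaning = one who / more


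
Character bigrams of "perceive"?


Word: "perceive" (length 8)
Number of bigrams = 8 - 2 + 1 = 7
  Position 0: "pe"
  Position 1: "er"
  Position 2: "rc"
  Position 3: "ce"
  Position 4: "ei"
  Position 5: "iv"
  Position 6: "ve"
Bigrams = "pe", "er", "rc", "ce", "ei", "iv", "ve"


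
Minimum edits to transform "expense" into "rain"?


Word 1: "expense" (length 7)
Word 2: "rain" (length 4)
One optimal edit sequence (insert/delete/substitute each cost 1):
  1. delete 'e'  (+1)
  2. substitute 'x' -> 'r'  (+1)
  3. substitute 'p' -> 'a'  (+1)
  4. substitute 'e' -> 'i'  (+1)
  5. keep 'n'
  6. delete 's'  (+1)
  7. delete 'e'  (+1)
Total edit operations: 6
Edit distance = 6


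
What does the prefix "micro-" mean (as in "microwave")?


Prefix: micro-
Example: microwave = micro- + wave
Meaning = small


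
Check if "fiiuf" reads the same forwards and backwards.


Word: "fiiuf"
Reversed: "fuiif"
Forward == Backward? fiiuf != fuiif
Palindrome = No


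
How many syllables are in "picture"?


Word: "picture"
Syllable breakdown: pic · ture
Counting: 2 parts
= 2 syllables


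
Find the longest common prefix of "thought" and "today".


Word 1: "thought"
Word 2: "today"
Comparing from start:
  Pos 0: 't' == 't'
  Pos 1: 'h' != 'o' (stop)
LCP = "t" (length 1)


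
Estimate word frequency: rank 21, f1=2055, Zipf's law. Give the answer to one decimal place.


Zipf's law: f(r) = f(1) / r
f(1) = 2055
f(21) = 2055 / 21
= 97.9 occurrences


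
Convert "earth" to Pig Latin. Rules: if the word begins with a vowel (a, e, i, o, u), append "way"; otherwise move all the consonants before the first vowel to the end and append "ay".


Word: "earth"
Starts with vowel → add 'way'
Pig Latin = "earthway"


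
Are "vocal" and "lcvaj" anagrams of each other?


Word 1: "vocal" → sorted: aclov
Word 2: "lcvaj" → sorted: acjlv
Same letters? aclov != acjlv
Anagram = No


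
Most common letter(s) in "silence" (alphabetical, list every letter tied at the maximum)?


Word: "silence"
Letter counts:
  'c': 1
  'e': 2
  'i': 1
  'l': 1
  'n': 1
  's': 1
Maximum count = 2
Most frequent = 'e' (2 times each)


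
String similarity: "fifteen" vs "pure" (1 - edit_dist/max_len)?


Word 1: "fifteen" (length 7)
Word 2: "pure" (length 4)
One optimal edit sequence:
  1. delete 'f'  (+1)
  2. delete 'i'  (+1)
  3. substitute 'f' -> 'p'  (+1)
  4. substitute 't' -> 'u'  (+1)
  5. substitute 'e' -> 'r'  (+1)
  6. keep 'e'
  7. delete 'n'  (+1)
Edit distance = 6
Max length = max(7, 4) = 7
Similarity = 1 - 6/7
= 0.1429


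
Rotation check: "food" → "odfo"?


Word: "food", Candidate: "odfo"
Method: check if candidate is substring of word+word
"foodfood" contains "odfo"? Yes
Is rotation = Yes


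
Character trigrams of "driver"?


Word: "driver" (length 6)
Number of trigrams = 6 - 3 + 1 = 4
  Position 0: "dri"
  Position 1: "riv"
  Position 2: "ive"
  Position 3: "ver"
Trigrams = "dri", "riv", "ive", "ver"


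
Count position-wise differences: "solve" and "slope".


Comparing character by character (same length = 5):
  Pos 0: 's' vs 's' =
  Pos 1: 'o' vs 'l' !=
  Pos 2: 'l' vs 'o' !=
  Pos 3: 'v' vs 'p' !=
  Pos 4: 'e' vs 'e' =
Hamming distance = 3


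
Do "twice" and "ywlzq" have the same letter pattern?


Pattern of "twice": [0, 1, 2, 3, 4]
Pattern of "ywlzq": [0, 1, 2, 3, 4]
Patterns match
Same pattern = Yes


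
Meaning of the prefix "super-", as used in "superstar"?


Prefix: super-
Example: superstar = super- + star
Meaning = above / beyond


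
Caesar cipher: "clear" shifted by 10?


Word: "clear"
Shift: 10
Each letter → (letter + shift) mod 26:
  'c' (2) + 10 = 12 → 'm'
  'l' (11) + 10 = 21 → 'v'
  'e' (4) + 10 = 14 → 'o'
  'a' (0) + 10 = 10 → 'k'
  'r' (17) + 10 = 1 → 'b'
Result = "mvokb"


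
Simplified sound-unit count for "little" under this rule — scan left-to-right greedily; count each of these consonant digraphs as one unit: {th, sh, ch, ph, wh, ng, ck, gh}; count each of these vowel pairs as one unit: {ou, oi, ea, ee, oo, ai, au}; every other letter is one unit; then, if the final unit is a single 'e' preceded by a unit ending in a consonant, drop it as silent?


Word: "little" (6 letters)
Left-to-right scan:
  [1] 'l' (letter)
  [2] 'i' (letter)
  [3] 't' (letter)
  [4] 't' (letter)
  [5] 'l' (letter)
  [6] 'e' (letter)
Units from scan: 6
Final unit is 'e' after a consonant -> drop as silent (-1)
Sound units = 5 units


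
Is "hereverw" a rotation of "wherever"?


Word: "wherever", Candidate: "hereverw"
Method: check if candidate is substring of word+word
"whereverwherever" contains "hereverw"? Yes
Is rotation = Yes


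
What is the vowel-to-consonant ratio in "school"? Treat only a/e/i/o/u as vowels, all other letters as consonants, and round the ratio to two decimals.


Word: "school"
Vowels (a,e,i,o,u): 2
Consonants: 4
Ratio = 2/4
= 0.50


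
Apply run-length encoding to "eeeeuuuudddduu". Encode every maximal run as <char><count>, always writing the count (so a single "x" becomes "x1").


String: "eeeeuuuudddduu"
Scanning for consecutive runs:
  'e' x 4
  'u' x 4
  'd' x 4
  'u' x 2
RLE = "e4u4d4u2"


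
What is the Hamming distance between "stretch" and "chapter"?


Comparing character by character (same length = 7):
  Pos 0: 's' vs 'c' !=
  Pos 1: 't' vs 'h' !=
  Pos 2: 'r' vs 'a' !=
  Pos 3: 'e' vs 'p' !=
  Pos 4: 't' vs 't' =
  Pos 5: 'c' vs 'e' !=
  Pos 6: 'h' vs 'r' !=
Hamming distance = 6


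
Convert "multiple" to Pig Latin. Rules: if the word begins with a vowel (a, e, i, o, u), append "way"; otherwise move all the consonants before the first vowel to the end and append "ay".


Word: "multiple"
Starts with consonant(s) → move to end, add 'ay'
Consonant cluster: "m"
Pig Latin = "ultiplemay"


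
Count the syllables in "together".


Word: "together"
Syllable breakdown: to / geth / er
Counting: 3 parts
= 3 syllables


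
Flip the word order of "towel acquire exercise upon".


Original: "towel acquire exercise upon"
Words (1..n): towel | acquire | exercise | upon
Reversed (n..1): upon | exercise | acquire | towel
Result = "upon exercise acquire towel"


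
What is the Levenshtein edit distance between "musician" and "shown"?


Word 1: "musician" (length 8)
Word 2: "shown" (length 5)
One optimal edit sequence (insert/delete/substitute each cost 1):
  1. delete 'm'  (+1)
  2. delete 'u'  (+1)
  3. keep 's'
  4. delete 'i'  (+1)
  5. substitute 'c' -> 'h'  (+1)
  6. substitute 'i' -> 'o'  (+1)
  7. substitute 'a' -> 'w'  (+1)
  8. keep 'n'
Total edit operations: 6
Edit distance = 6


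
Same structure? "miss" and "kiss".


Pattern of "miss": [0, 1, 2, 2]
Pattern of "kiss": [0, 1, 2, 2]
Patterns match
Same pattern = Yes


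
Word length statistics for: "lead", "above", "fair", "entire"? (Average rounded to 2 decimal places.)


Lengths: "lead"=4, "above"=5, "fair"=4, "entire"=6
Sum = 19, Count = 4
Average = 19/4 = 4.75
= avg=4.75, min=4, max=6


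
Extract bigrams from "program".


Word: "program" (length 7)
Number of bigrams = 7 - 2 + 1 = 6
  Position 0: "pr"
  Position 1: "ro"
  Position 2: "og"
  Position 3: "gr"
  Position 4: "ra"
  Position 5: "am"
Bigrams = "pr", "ro", "og", "gr", "ra", "am"


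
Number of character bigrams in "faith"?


Word: "faith" (length 5)
Number of 2-grams = length - 2 + 1 = 5 - 2 + 1
= 4


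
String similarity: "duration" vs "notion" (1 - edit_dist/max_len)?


Word 1: "duration" (length 8)
Word 2: "notion" (length 6)
One optimal edit sequence:
  1. delete 'd'  (+1)
  2. delete 'u'  (+1)
  3. substitute 'r' -> 'n'  (+1)
  4. substitute 'a' -> 'o'  (+1)
  5. keep 't'
  6. keep 'i'
  7. keep 'o'
  8. keep 'n'
Edit distance = 4
Max length = max(8, 6) = 8
Similarity = 1 - 4/8
= 0.5000


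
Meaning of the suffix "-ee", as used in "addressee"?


Suffix: -ee
Example: addressee (address + -ee)
Meaning = one who receives


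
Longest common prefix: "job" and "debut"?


Word 1: "job"
Word 2: "debut"
Comparing from start:
  Pos 0: 'j' != 'd' (stop)
LCP = "" (length 0)


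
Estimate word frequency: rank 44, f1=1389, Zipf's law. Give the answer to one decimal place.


Zipf's law: f(r) = f(1) / r
f(1) = 1389
f(44) = 1389 / 44
= 31.6 occurrences


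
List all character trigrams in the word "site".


Word: "site" (length 4)
Number of trigrams = 4 - 3 + 1 = 2
  Position 0: "sit"
  Position 1: "ite"
Trigrams = "sit", "ite"


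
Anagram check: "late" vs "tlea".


Word 1: "late" → sorted: aelt
Word 2: "tlea" → sorted: aelt
Same letters? aelt == aelt
Anagram = Yes


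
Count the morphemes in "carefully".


Word: "carefully"
Morphemes: care | -ful | -ly
Each morpheme carries meaning
= 3 morphemes


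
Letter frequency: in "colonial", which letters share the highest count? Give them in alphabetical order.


Word: "colonial"
Letter counts:
  'a': 1
  'c': 1
  'i': 1
  'l': 2
  'n': 1
  'o': 2
Maximum count = 2
Most frequent = 'l', 'o' (2 times each)


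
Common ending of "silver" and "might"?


Word 1: "silver"
Word 2: "might"
Comparing from end:
  Pos -1: 'r' != 't' (stop)
LCS = "" (length 0)


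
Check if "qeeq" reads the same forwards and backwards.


Word: "qeeq"
Reversed: "qeeq"
Forward == Backward? qeeq == qeeq
Palindrome = Yes


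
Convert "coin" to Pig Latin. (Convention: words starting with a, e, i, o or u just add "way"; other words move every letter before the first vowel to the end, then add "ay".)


Word: "coin"
Starts with consonant(s) → move to end, add 'ay'
Consonant cluster: "c"
Pig Latin = "oincay"


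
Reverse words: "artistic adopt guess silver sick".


Original: "artistic adopt guess silver sick"
Words (1..n): artistic | adopt | guess | silver | sick
Reversed (n..1): sick | silver | guess | adopt | artistic
Result = "sick silver guess adopt artistic"


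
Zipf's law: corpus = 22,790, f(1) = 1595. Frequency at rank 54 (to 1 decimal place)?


Zipf's law: f(r) = f(1) / r
f(1) = 1595
f(54) = 1595 / 54
= 29.5 occurrences


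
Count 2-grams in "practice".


Word: "practice" (length 8)
Number of 2-grams = length - 2 + 1 = 8 - 2 + 1
= 7


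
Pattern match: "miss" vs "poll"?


Pattern of "miss": [0, 1, 2, 2]
Pattern of "poll": [0, 1, 2, 2]
Patterns match
Same pattern = Yes


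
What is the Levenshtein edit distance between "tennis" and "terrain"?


Word 1: "tennis" (length 6)
Word 2: "terrain" (length 7)
One optimal edit sequence (insert/delete/substitute each cost 1):
  1. keep 't'
  2. keep 'e'
  3. insert 'r'  (+1)
  4. substitute 'n' -> 'r'  (+1)
  5. substitute 'n' -> 'a'  (+1)
  6. keep 'i'
  7. substitute 's' -> 'n'  (+1)
Total edit operations: 4
Edit distance = 4


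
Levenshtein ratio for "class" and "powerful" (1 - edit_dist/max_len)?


Word 1: "class" (length 5)
Word 2: "powerful" (length 8)
One optimal edit sequence:
  1. insert 'p'  (+1)
  2. insert 'o'  (+1)
  3. insert 'w'  (+1)
  4. substitute 'c' -> 'e'  (+1)
  5. substitute 'l' -> 'r'  (+1)
  6. substitute 'a' -> 'f'  (+1)
  7. substitute 's' -> 'u'  (+1)
  8. substitute 's' -> 'l'  (+1)
Edit distance = 8
Max length = max(5, 8) = 8
Similarity = 1 - 8/8
= 0.0000


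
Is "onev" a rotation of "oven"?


Word: "oven", Candidate: "onev"
Method: check if candidate is substring of word+word
"ovenoven" contains "onev"? No
Is rotation = No


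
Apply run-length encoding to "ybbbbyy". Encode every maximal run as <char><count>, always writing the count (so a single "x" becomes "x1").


String: "ybbbbyy"
Scanning for consecutive runs:
  'y' x 1
  'b' x 4
  'y' x 2
RLE = "y1b4y2"


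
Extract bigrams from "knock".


Word: "knock" (length 5)
Number of bigrams = 5 - 2 + 1 = 4
  Position 0: "kn"
  Position 1: "no"
  Position 2: "oc"
  Position 3: "ck"
Bigrams = "kn", "no", "oc", "ck"


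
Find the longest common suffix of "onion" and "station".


Word 1: "onion"
Word 2: "station"
Comparing from end:
  Pos -1: 'n' == 'n'
  Pos -2: 'o' == 'o'
  Pos -3: 'i' == 'i'
  Pos -4: 'n' != 't' (stop)
LCS = "ion" (length 3)


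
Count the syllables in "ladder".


Word: "ladder"
Syllable breakdown: lad · der
Counting: 2 parts
= 2 syllables


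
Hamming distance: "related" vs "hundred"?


Comparing character by character (same length = 7):
  Pos 0: 'r' vs 'h' !=
  Pos 1: 'e' vs 'u' !=
  Pos 2: 'l' vs 'n' !=
  Pos 3: 'a' vs 'd' !=
  Pos 4: 't' vs 'r' !=
  Pos 5: 'e' vs 'e' =
  Pos 6: 'd' vs 'd' =
Hamming distance = 5


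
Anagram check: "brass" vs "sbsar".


Word 1: "brass" → sorted: abrss
Word 2: "sbsar" → sorted: abrss
Same letters? abrss == abrss
Anagram = Yes


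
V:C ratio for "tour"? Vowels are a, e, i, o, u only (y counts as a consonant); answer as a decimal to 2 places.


Word: "tour"
Vowels (a,e,i,o,u): 2
Consonants: 2
Ratio = 2/2
= 1.00


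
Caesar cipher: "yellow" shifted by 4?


Word: "yellow"
Shift: 4
Each letter → (letter + shift) mod 26:
  'y' (24) + 4 = 2 → 'c'
  'e' (4) + 4 = 8 → 'i'
  'l' (11) + 4 = 15 → 'p'
  'l' (11) + 4 = 15 → 'p'
  'o' (14) + 4 = 18 → 's'
  'w' (22) + 4 = 0 → 'a'
Result = "cippsa"


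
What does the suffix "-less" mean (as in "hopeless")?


Suffix: -less
Example: hopeless (hope + -less)
Meaning = without


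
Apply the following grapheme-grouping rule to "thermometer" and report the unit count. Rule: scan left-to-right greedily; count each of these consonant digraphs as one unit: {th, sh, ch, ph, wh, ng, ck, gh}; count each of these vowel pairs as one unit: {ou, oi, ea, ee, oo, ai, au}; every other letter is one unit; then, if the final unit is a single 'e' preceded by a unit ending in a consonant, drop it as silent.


Word: "thermometer" (11 letters)
Left-to-right scan:
  [1] 'th' (digraph)
  [2] 'e' (letter)
  [3] 'r' (letter)
  [4] 'm' (letter)
  [5] 'o' (letter)
  [6] 'm' (letter)
  [7] 'e' (letter)
  [8] 't' (letter)
  [9] 'e' (letter)
  [10] 'r' (letter)
Units from scan: 10
Sound units = 10 units


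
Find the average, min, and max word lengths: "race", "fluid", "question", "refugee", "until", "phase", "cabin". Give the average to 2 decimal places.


Lengths: "race"=4, "fluid"=5, "question"=8, "refugee"=7, "until"=5, "phase"=5, "cabin"=5
Sum = 39, Count = 7
Average = 39/7 = 5.57
= avg=5.57, min=4, max=8


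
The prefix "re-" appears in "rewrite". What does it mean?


Prefix: re-
Example: rewrite (re- + write)
Meaning = again


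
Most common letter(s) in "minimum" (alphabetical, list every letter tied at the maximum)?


Word: "minimum"
Letter counts:
  'i': 2
  'm': 3
  'n': 1
  'u': 1
Maximum count = 3
Most frequent = 'm' (3 times each)


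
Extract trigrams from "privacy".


Word: "privacy" (length 7)
Number of trigrams = 7 - 3 + 1 = 5
  Position 0: "pri"
  Position 1: "riv"
  Position 2: "iva"
  Position 3: "vac"
  Position 4: "acy"
Trigrams = "pri", "riv", "iva", "vac", "acy"


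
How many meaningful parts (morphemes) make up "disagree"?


Word: "disagree"
Morphemes: dis- / agree
Each morpheme carries meaning
= 2 morphemes


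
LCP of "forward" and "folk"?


Word 1: "forward"
Word 2: "folk"
Comparing from start:
  Pos 0: 'f' == 'f'
  Pos 1: 'o' == 'o'
  Pos 2: 'r' != 'l' (stop)
LCP = "fo" (length 2)


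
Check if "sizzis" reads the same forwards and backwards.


Word: "sizzis"
Reversed: "sizzis"
Forward == Backward? sizzis == sizzis
Palindrome = Yes


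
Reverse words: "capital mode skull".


Original: "capital mode skull"
Words (1..n): capital | mode | skull
Reversed (n..1): skull | mode | capital
Result = "skull mode capital"


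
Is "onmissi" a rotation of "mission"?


Word: "mission", Candidate: "onmissi"
Method: check if candidate is substring of word+word
"missionmission" contains "onmissi"? Yes
Is rotation = Yes


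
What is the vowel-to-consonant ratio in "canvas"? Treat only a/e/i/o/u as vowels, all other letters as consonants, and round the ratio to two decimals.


Word: "canvas"
Vowels (a,e,i,o,u): 2
Consonants: 4
Ratio = 2/4
= 0.50


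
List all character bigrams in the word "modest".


Word: "modest" (length 6)
Number of bigrams = 6 - 2 + 1 = 5
  Position 0: "mo"
  Position 1: "od"
  Position 2: "de"
  Position 3: "es"
  Position 4: "st"
Bigrams = "mo", "od", "de", "es", "st"


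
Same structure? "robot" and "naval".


Pattern of "robot": [0, 1, 2, 1, 3]
Pattern of "naval": [0, 1, 2, 1, 3]
Patterns match
Same pattern = Yes


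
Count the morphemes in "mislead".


Word: "mislead"
Morphemes: mis- / lead
Each morpheme carries meaning
= 2 morphemes


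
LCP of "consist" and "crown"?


Word 1: "consist"
Word 2: "crown"
Comparing from start:
  Pos 0: 'c' == 'c'
  Pos 1: 'o' != 'r' (stop)
LCP = "c" (length 1)


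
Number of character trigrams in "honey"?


Word: "honey" (length 5)
Number of 3-grams = length - 3 + 1 = 5 - 3 + 1
= 3


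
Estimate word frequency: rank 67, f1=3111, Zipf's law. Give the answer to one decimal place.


Zipf's law: f(r) = f(1) / r
f(1) = 3111
f(67) = 3111 / 67
= 46.4 occurrences


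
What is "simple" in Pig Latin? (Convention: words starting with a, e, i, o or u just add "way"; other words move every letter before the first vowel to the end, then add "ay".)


Word: "simple"
Starts with consonant(s) → move to end, add 'ay'
Consonant cluster: "s"
Pig Latin = "implesay"


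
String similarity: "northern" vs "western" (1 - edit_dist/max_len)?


Word 1: "northern" (length 8)
Word 2: "western" (length 7)
One optimal edit sequence:
  1. substitute 'n' -> 'w'  (+1)
  2. substitute 'o' -> 'e'  (+1)
  3. substitute 'r' -> 's'  (+1)
  4. keep 't'
  5. delete 'h'  (+1)
  6. keep 'e'
  7. keep 'r'
  8. keep 'n'
Edit distance = 4
Max length = max(8, 7) = 8
Similarity = 1 - 4/8
= 0.5000


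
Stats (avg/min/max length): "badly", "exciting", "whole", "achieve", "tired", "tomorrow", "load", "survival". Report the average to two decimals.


Lengths: "badly"=5, "exciting"=8, "whole"=5, "achieve"=7, "tired"=5, "tomorrow"=8, "load"=4, "survival"=8
Sum = 50, Count = 8
Average = 50/8 = 6.25
= avg=6.25, min=4, max=8


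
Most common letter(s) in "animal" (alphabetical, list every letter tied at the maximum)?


Word: "animal"
Letter counts:
  'a': 2
  'i': 1
  'l': 1
  'm': 1
  'n': 1
Maximum count = 2
Most frequent = 'a' (2 times each)


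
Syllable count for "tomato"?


Word: "tomato"
Syllable breakdown: to · ma · to
Counting: 3 parts
= 3 syllables


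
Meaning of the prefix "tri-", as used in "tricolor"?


Prefix: tri-
As in: tricolor -> tri- + color
Meaning = three


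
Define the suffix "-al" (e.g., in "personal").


Suffix: -al
Example: personal = person + -al
Meaning = relating to


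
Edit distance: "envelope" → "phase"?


Word 1: "envelope" (length 8)
Word 2: "phase" (length 5)
One optimal edit sequence (insert/delete/substitute each cost 1):
  1. delete 'e'  (+1)
  2. delete 'n'  (+1)
  3. delete 'v'  (+1)
  4. substitute 'e' -> 'p'  (+1)
  5. substitute 'l' -> 'h'  (+1)
  6. substitute 'o' -> 'a'  (+1)
  7. substitute 'p' -> 's'  (+1)
  8. keep 'e'
Total edit operations: 7
Edit distance = 7


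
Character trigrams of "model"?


Word: "model" (length 5)
Number of trigrams = 5 - 3 + 1 = 3
  Position 0: "mod"
  Position 1: "ode"
  Position 2: "del"
Trigrams = "mod", "ode", "del"


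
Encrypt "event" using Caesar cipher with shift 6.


Word: "event"
Shift: 6
Each letter → (letter + shift) mod 26:
  'e' (4) + 6 = 10 → 'k'
  'v' (21) + 6 = 1 → 'b'
  'e' (4) + 6 = 10 → 'k'
  'n' (13) + 6 = 19 → 't'
  't' (19) + 6 = 25 → 'z'
Result = "kbktz"


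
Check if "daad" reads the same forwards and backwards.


Word: "daad"
Reversed: "daad"
Forward == Backward? daad == daad
Palindrome = Yes


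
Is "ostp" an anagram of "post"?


Word 1: "post" → sorted: opst
Word 2: "ostp" → sorted: opst
Same letters? opst == opst
Anagram = Yes


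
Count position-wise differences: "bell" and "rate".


Comparing character by character (same length = 4):
  Pos 0: 'b' vs 'r' !=
  Pos 1: 'e' vs 'a' !=
  Pos 2: 'l' vs 't' !=
  Pos 3: 'l' vs 'e' !=
Hamming distance = 4


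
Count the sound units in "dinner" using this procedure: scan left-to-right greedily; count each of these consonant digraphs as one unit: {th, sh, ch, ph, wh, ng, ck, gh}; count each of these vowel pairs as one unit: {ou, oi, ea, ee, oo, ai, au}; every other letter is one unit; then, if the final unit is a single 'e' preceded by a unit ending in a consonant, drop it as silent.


Word: "dinner" (6 letters)
Left-to-right scan:
  1. 'd' (letter)
  2. 'i' (letter)
  3. 'n' (letter)
  4. 'n' (letter)
  5. 'e' (letter)
  6. 'r' (letter)
Units from scan: 6
Sound units = 6 units


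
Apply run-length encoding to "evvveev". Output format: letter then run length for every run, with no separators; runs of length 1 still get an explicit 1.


String: "evvveev"
Scanning for consecutive runs:
  'e' x 1
  'v' x 3
  'e' x 2
  'v' x 1
RLE = "e1v3e2v1"


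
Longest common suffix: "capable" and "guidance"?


Word 1: "capable"
Word 2: "guidance"
Comparing from end:
  Pos -1: 'e' == 'e'
  Pos -2: 'l' != 'c' (stop)
LCS = "e" (length 1)


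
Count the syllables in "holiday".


Word: "holiday"
Syllable breakdown: hol · i · day
Counting: 3 parts
= 3 syllables


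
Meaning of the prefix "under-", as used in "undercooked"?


Prefix: under-
Example: undercooked = under- + cooked
Meaning = insufficient


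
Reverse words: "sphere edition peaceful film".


Original: "sphere edition peaceful film"
Words (1..n): sphere | edition | peaceful | film
Reversed (n..1): film | peaceful | edition | sphere
Result = "film peaceful edition sphere"


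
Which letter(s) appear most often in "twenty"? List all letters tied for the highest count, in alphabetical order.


Word: "twenty"
Letter counts:
  'e': 1
  'n': 1
  't': 2
  'w': 1
  'y': 1
Maximum count = 2
Most frequent = 't' (2 times each)


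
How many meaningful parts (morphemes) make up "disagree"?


Word: "disagree"
Morphemes: dis- + agree
Each morpheme carries meaning
= 2 morphemes


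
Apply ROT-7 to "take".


Word: "take"
Shift: 7
Each letter → (letter + shift) mod 26:
  't' (19) + 7 = 0 → 'a'
  'a' (0) + 7 = 7 → 'h'
  'k' (10) + 7 = 17 → 'r'
  'e' (4) + 7 = 11 → 'l'
Result = "ahrl"


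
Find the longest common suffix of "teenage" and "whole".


Word 1: "teenage"
Word 2: "whole"
Comparing from end:
  Pos -1: 'e' == 'e'
  Pos -2: 'g' != 'l' (stop)
LCS = "e" (length 1)


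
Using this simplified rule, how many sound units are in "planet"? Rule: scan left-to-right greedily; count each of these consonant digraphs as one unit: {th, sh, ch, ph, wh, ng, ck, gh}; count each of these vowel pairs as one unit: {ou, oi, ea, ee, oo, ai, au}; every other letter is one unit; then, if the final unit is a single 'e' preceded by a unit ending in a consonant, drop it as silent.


Word: "planet" (6 letters)
Left-to-right scan:
  (1) 'p' (letter)
  (2) 'l' (letter)
  (3) 'a' (letter)
  (4) 'n' (letter)
  (5) 'e' (letter)
  (6) 't' (letter)
Units from scan: 6
Sound units = 6 units


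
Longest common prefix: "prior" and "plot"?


Word 1: "prior"
Word 2: "plot"
Comparing from start:
  Pos 0: 'p' == 'p'
  Pos 1: 'r' != 'l' (stop)
LCP = "p" (length 1)


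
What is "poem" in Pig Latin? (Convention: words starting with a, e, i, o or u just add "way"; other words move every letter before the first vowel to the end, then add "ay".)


Word: "poem"
Starts with consonant(s) → move to end, add 'ay'
Consonant cluster: "p"
Pig Latin = "oempay"


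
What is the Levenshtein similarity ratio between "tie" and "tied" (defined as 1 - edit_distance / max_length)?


Word 1: "tie" (length 3)
Word 2: "tied" (length 4)
One optimal edit sequence:
  1. keep 't'
  2. keep 'i'
  3. keep 'e'
  4. insert 'd'  (+1)
Edit distance = 1
Max length = max(3, 4) = 4
Similarity = 1 - 1/4
= 0.7500


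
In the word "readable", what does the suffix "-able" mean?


Suffix: -able
As in: readable -> read + -able
Meaning = capable of


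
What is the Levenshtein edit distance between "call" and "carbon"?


Word 1: "call" (length 4)
Word 2: "carbon" (length 6)
One optimal edit sequence (insert/delete/substitute each cost 1):
  1. keep 'c'
  2. keep 'a'
  3. insert 'r'  (+1)
  4. insert 'b'  (+1)
  5. substitute 'l' -> 'o'  (+1)
  6. substitute 'l' -> 'n'  (+1)
Total edit operations: 4
Edit distance = 4


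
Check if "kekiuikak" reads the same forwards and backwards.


Word: "kekiuikak"
Reversed: "kakiuikek"
Forward == Backward? kekiuikak != kakiuikek
Palindrome = No


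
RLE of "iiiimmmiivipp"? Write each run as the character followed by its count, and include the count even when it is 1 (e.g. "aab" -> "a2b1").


String: "iiiimmmiivipp"
Scanning for consecutive runs:
  'i' x 4
  'm' x 3
  'i' x 2
  'v' x 1
  'i' x 1
  'p' x 2
RLE = "i4m3i2v1i1p2"


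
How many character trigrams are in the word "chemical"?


Word: "chemical" (length 8)
Number of 3-grams = length - 3 + 1 = 8 - 3 + 1
= 6


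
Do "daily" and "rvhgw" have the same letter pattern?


Pattern of "daily": [0, 1, 2, 3, 4]
Pattern of "rvhgw": [0, 1, 2, 3, 4]
Patterns match
Same pattern = Yes


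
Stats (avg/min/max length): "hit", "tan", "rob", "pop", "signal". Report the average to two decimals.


Lengths: "hit"=3, "tan"=3, "rob"=3, "pop"=3, "signal"=6
Sum = 18, Count = 5
Average = 18/5 = 3.60
= avg=3.60, min=3, max=6


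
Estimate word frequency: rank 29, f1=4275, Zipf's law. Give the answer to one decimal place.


Zipf's law: f(r) = f(1) / r
f(1) = 4275
f(29) = 4275 / 29
= 147.4 occurrences


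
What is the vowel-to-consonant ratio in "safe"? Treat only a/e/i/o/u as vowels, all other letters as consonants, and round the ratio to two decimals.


Word: "safe"
Vowels (a,e,i,o,u): 2
Consonants: 2
Ratio = 2/2
= 1.00


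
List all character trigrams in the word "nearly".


Word: "nearly" (length 6)
Number of trigrams = 6 - 3 + 1 = 4
  Position 0: "nea"
  Position 1: "ear"
  Position 2: "arl"
  Position 3: "rly"
Trigrams = "nea", "ear", "arl", "rly"


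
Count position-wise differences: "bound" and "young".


Comparing character by character (same length = 5):
  Pos 0: 'b' vs 'y' !=
  Pos 1: 'o' vs 'o' =
  Pos 2: 'u' vs 'u' =
  Pos 3: 'n' vs 'n' =
  Pos 4: 'd' vs 'g' !=
Hamming distance = 2


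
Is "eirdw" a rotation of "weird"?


Word: "weird", Candidate: "eirdw"
Method: check if candidate is substring of word+word
"weirdweird" contains "eirdw"? Yes
Is rotation = Yes


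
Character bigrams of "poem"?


Word: "poem" (length 4)
Number of bigrams = 4 - 2 + 1 = 3
  Position 0: "po"
  Position 1: "oe"
  Position 2: "em"
Bigrams = "po", "oe", "em"


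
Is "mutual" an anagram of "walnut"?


Word 1: "walnut" → sorted: alntuw
Word 2: "mutual" → sorted: almtuu
Same letters? alntuw != almtuu
Anagram = No


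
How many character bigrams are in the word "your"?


Word: "your" (length 4)
Number of 2-grams = length - 2 + 1 = 4 - 2 + 1
= 3


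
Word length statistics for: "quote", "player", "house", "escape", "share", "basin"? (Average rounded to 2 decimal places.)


Lengths: "quote"=5, "player"=6, "house"=5, "escape"=6, "share"=5, "basin"=5
Sum = 32, Count = 6
Average = 32/6 = 5.33
= avg=5.33, min=5, max=6


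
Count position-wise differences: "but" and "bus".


Comparing character by character (same length = 3):
  Pos 0: 'b' vs 'b' =
  Pos 1: 'u' vs 'u' =
  Pos 2: 't' vs 's' !=
Hamming distance = 1


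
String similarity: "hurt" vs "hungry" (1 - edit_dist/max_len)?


Word 1: "hurt" (length 4)
Word 2: "hungry" (length 6)
One optimal edit sequence:
  1. keep 'h'
  2. keep 'u'
  3. insert 'n'  (+1)
  4. insert 'g'  (+1)
  5. keep 'r'
  6. substitute 't' -> 'y'  (+1)
Edit distance = 3
Max length = max(4, 6) = 6
Similarity = 1 - 3/6
= 0.5000


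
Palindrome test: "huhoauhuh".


Word: "huhoauhuh"
Reversed: "huhuaohuh"
Forward == Backward? huhoauhuh != huhuaohuh
Palindrome = No


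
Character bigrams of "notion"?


Word: "notion" (length 6)
Number of bigrams = 6 - 2 + 1 = 5
  Position 0: "no"
  Position 1: "ot"
  Position 2: "ti"
  Position 3: "io"
  Position 4: "on"
Bigrams = "no", "ot", "ti", "io", "on"


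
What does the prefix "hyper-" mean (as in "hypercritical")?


Prefix: hyper-
Example: hypercritical (hyper- + critical)
Meaning = over / excessive


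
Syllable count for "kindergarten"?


Word: "kindergarten"
Syllable breakdown: kin-der-gar-ten
Counting: 4 parts
= 4 syllables


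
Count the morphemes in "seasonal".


Word: "seasonal"
Morphemes: season / -al
Each morpheme carries meaning
= 2 morphemes


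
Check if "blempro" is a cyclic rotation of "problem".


Word: "problem", Candidate: "blempro"
Method: check if candidate is substring of word+word
"problemproblem" contains "blempro"? Yes
Is rotation = Yes


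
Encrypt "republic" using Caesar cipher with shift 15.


Word: "republic"
Shift: 15
Each letter → (letter + shift) mod 26:
  'r' (17) + 15 = 6 → 'g'
  'e' (4) + 15 = 19 → 't'
  'p' (15) + 15 = 4 → 'e'
  'u' (20) + 15 = 9 → 'j'
  'b' (1) + 15 = 16 → 'q'
  'l' (11) + 15 = 0 → 'a'
  'i' (8) + 15 = 23 → 'x'
  'c' (2) + 15 = 17 → 'r'
Result = "gtejqaxr"


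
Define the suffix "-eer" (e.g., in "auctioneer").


Suffix: -eer
Example: auctioneer (auction + -eer)
Meaning = one who is concerned with


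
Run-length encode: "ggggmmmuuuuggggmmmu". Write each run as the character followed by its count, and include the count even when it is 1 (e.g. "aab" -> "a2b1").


String: "ggggmmmuuuuggggmmmu"
Scanning for consecutive runs:
  'g' x 4
  'm' x 3
  'u' x 4
  'g' x 4
  'm' x 3
  'u' x 1
RLE = "g4m3u4g4m3u1"


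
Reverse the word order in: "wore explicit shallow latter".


Original: "wore explicit shallow latter"
Words (1..n): wore | explicit | shallow | latter
Reversed (n..1): latter | shallow | explicit | wore
Result = "latter shallow explicit wore"


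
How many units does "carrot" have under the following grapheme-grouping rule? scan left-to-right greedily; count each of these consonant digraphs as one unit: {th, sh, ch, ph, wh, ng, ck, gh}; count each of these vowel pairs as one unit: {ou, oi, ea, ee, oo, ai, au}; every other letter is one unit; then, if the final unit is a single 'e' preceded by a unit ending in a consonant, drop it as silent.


Word: "carrot" (6 letters)
Left-to-right scan:
  [1] 'c' (letter)
  [2] 'a' (letter)
  [3] 'r' (letter)
  [4] 'r' (letter)
  [5] 'o' (letter)
  [6] 't' (letter)
Units from scan: 6
Sound units = 6 units


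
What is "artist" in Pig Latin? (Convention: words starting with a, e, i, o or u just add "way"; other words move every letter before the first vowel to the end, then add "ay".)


Word: "artist"
Starts with vowel → add 'way'
Pig Latin = "artistway"


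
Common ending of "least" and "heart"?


Word 1: "least"
Word 2: "heart"
Comparing from end:
  Pos -1: 't' == 't'
  Pos -2: 's' != 'r' (stop)
LCS = "t" (length 1)


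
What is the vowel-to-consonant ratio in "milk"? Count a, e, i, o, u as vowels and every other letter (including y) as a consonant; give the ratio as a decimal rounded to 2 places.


Word: "milk"
Vowels (a,e,i,o,u): 1
Consonants: 3
Ratio = 1/3
= 0.33


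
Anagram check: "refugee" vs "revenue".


Word 1: "refugee" → sorted: eeefgru
Word 2: "revenue" → sorted: eeenruv
Same letters? eeefgru != eeenruv
Anagram = No


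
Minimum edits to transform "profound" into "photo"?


Word 1: "profound" (length 8)
Word 2: "photo" (length 5)
One optimal edit sequence (insert/delete/substitute each cost 1):
  1. keep 'p'
  2. substitute 'r' -> 'h'  (+1)
  3. keep 'o'
  4. substitute 'f' -> 't'  (+1)
  5. keep 'o'
  6. delete 'u'  (+1)
  7. delete 'n'  (+1)
  8. delete 'd'  (+1)
Total edit operations: 5
Edit distance = 5


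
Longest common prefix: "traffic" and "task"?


Word 1: "traffic"
Word 2: "task"
Comparing from start:
  Pos 0: 't' == 't'
  Pos 1: 'r' != 'a' (stop)
LCP = "t" (length 1)


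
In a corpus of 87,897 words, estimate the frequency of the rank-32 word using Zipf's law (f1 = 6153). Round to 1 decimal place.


Zipf's law: f(r) = f(1) / r
f(1) = 6153
f(32) = 6153 / 32
= 192.3 occurrences


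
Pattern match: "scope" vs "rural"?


Pattern of "scope": [0, 1, 2, 3, 4]
Pattern of "rural": [0, 1, 0, 2, 3]
Patterns do not match
Same pattern = No


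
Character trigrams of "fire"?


Word: "fire" (length 4)
Number of trigrams = 4 - 3 + 1 = 2
  Position 0: "fir"
  Position 1: "ire"
Trigrams = "fir", "ire"


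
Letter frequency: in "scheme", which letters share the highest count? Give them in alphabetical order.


Word: "scheme"
Letter counts:
  'c': 1
  'e': 2
  'h': 1
  'm': 1
  's': 1
Maximum count = 2
Most frequent = 'e' (2 times each)


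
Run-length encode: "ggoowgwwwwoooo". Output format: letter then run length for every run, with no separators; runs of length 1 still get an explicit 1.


String: "ggoowgwwwwoooo"
Scanning for consecutive runs:
  'g' x 2
  'o' x 2
  'w' x 1
  'g' x 1
  'w' x 4
  'o' x 4
RLE = "g2o2w1g1w4o4"


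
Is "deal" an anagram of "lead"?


Word 1: "lead" → sorted: adel
Word 2: "deal" → sorted: adel
Same letters? adel == adel
Anagram = Yes


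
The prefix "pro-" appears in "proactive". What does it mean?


Prefix: pro-
Example: proactive = pro- + active
Meaning = forward / in favor of


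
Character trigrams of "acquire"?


Word: "acquire" (length 7)
Number of trigrams = 7 - 3 + 1 = 5
  Position 0: "acq"
  Position 1: "cqu"
  Position 2: "qui"
  Position 3: "uir"
  Position 4: "ire"
Trigrams = "acq", "cqu", "qui", "uir", "ire"


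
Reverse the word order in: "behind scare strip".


Original: "behind scare strip"
Words (1..n): behind | scare | strip
Reversed (n..1): strip | scare | behind
Result = "strip scare behind"


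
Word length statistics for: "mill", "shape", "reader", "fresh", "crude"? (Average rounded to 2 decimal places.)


Lengths: "mill"=4, "shape"=5, "reader"=6, "fresh"=5, "crude"=5
Sum = 25, Count = 5
Average = 25/5 = 5.00
= avg=5.00, min=4, max=6


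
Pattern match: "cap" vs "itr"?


Pattern of "cap": [0, 1, 2]
Pattern of "itr": [0, 1, 2]
Patterns match
Same pattern = Yes


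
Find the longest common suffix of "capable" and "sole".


Word 1: "capable"
Word 2: "sole"
Comparing from end:
  Pos -1: 'e' == 'e'
  Pos -2: 'l' == 'l'
  Pos -3: 'b' != 'o' (stop)
LCS = "le" (length 2)


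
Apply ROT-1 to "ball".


Word: "ball"
Shift: 1
Each letter → (letter + shift) mod 26:
  'b' (1) + 1 = 2 → 'c'
  'a' (0) + 1 = 1 → 'b'
  'l' (11) + 1 = 12 → 'm'
  'l' (11) + 1 = 12 → 'm'
Result = "cbmm"


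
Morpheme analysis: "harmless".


Word: "harmless"
Morphemes: harm + -less
Each morpheme carries meaning
= 2 morphemes


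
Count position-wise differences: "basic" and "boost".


Comparing character by character (same length = 5):
  Pos 0: 'b' vs 'b' =
  Pos 1: 'a' vs 'o' !=
  Pos 2: 's' vs 'o' !=
  Pos 3: 'i' vs 's' !=
  Pos 4: 'c' vs 't' !=
Hamming distance = 4


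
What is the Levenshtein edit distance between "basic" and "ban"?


Word 1: "basic" (length 5)
Word 2: "ban" (length 3)
One optimal edit sequence (insert/delete/substitute each cost 1):
  1. keep 'b'
  2. keep 'a'
  3. delete 's'  (+1)
  4. delete 'i'  (+1)
  5. substitute 'c' -> 'n'  (+1)
Total edit operations: 3
Edit distance = 3


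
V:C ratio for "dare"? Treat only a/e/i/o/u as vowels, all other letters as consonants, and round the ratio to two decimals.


Word: "dare"
Vowels (a,e,i,o,u): 2
Consonants: 2
Ratio = 2/2
= 1.00


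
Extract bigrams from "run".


Word: "run" (length 3)
Number of bigrams = 3 - 2 + 1 = 2
  Position 0: "ru"
  Position 1: "un"
Bigrams = "ru", "un"


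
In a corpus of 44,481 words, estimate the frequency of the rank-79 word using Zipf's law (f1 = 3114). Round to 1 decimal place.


Zipf's law: f(r) = f(1) / r
f(1) = 3114
f(79) = 3114 / 79
= 39.4 occurrences
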